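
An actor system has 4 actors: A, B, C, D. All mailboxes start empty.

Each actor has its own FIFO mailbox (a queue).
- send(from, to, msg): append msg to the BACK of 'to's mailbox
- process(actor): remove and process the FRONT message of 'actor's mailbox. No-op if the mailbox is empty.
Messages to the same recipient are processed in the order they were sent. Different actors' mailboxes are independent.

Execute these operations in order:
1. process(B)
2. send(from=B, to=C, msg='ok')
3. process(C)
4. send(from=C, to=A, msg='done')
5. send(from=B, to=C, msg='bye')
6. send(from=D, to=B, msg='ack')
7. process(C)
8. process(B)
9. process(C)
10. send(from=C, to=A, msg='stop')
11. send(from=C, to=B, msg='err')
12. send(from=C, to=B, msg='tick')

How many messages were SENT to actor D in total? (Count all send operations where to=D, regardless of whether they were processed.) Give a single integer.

After 1 (process(B)): A:[] B:[] C:[] D:[]
After 2 (send(from=B, to=C, msg='ok')): A:[] B:[] C:[ok] D:[]
After 3 (process(C)): A:[] B:[] C:[] D:[]
After 4 (send(from=C, to=A, msg='done')): A:[done] B:[] C:[] D:[]
After 5 (send(from=B, to=C, msg='bye')): A:[done] B:[] C:[bye] D:[]
After 6 (send(from=D, to=B, msg='ack')): A:[done] B:[ack] C:[bye] D:[]
After 7 (process(C)): A:[done] B:[ack] C:[] D:[]
After 8 (process(B)): A:[done] B:[] C:[] D:[]
After 9 (process(C)): A:[done] B:[] C:[] D:[]
After 10 (send(from=C, to=A, msg='stop')): A:[done,stop] B:[] C:[] D:[]
After 11 (send(from=C, to=B, msg='err')): A:[done,stop] B:[err] C:[] D:[]
After 12 (send(from=C, to=B, msg='tick')): A:[done,stop] B:[err,tick] C:[] D:[]

Answer: 0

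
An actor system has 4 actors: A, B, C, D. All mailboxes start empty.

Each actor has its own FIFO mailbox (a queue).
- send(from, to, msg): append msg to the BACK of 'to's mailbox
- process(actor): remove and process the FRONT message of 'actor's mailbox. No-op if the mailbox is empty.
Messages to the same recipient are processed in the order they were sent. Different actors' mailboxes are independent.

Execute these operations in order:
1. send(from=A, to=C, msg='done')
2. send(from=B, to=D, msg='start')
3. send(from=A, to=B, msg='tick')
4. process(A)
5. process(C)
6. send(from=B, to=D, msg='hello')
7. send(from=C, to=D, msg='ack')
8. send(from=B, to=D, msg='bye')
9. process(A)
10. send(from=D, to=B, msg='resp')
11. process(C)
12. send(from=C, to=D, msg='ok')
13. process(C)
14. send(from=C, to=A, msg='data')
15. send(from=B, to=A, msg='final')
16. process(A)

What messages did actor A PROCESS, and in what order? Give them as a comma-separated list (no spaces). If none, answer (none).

Answer: data

Derivation:
After 1 (send(from=A, to=C, msg='done')): A:[] B:[] C:[done] D:[]
After 2 (send(from=B, to=D, msg='start')): A:[] B:[] C:[done] D:[start]
After 3 (send(from=A, to=B, msg='tick')): A:[] B:[tick] C:[done] D:[start]
After 4 (process(A)): A:[] B:[tick] C:[done] D:[start]
After 5 (process(C)): A:[] B:[tick] C:[] D:[start]
After 6 (send(from=B, to=D, msg='hello')): A:[] B:[tick] C:[] D:[start,hello]
After 7 (send(from=C, to=D, msg='ack')): A:[] B:[tick] C:[] D:[start,hello,ack]
After 8 (send(from=B, to=D, msg='bye')): A:[] B:[tick] C:[] D:[start,hello,ack,bye]
After 9 (process(A)): A:[] B:[tick] C:[] D:[start,hello,ack,bye]
After 10 (send(from=D, to=B, msg='resp')): A:[] B:[tick,resp] C:[] D:[start,hello,ack,bye]
After 11 (process(C)): A:[] B:[tick,resp] C:[] D:[start,hello,ack,bye]
After 12 (send(from=C, to=D, msg='ok')): A:[] B:[tick,resp] C:[] D:[start,hello,ack,bye,ok]
After 13 (process(C)): A:[] B:[tick,resp] C:[] D:[start,hello,ack,bye,ok]
After 14 (send(from=C, to=A, msg='data')): A:[data] B:[tick,resp] C:[] D:[start,hello,ack,bye,ok]
After 15 (send(from=B, to=A, msg='final')): A:[data,final] B:[tick,resp] C:[] D:[start,hello,ack,bye,ok]
After 16 (process(A)): A:[final] B:[tick,resp] C:[] D:[start,hello,ack,bye,ok]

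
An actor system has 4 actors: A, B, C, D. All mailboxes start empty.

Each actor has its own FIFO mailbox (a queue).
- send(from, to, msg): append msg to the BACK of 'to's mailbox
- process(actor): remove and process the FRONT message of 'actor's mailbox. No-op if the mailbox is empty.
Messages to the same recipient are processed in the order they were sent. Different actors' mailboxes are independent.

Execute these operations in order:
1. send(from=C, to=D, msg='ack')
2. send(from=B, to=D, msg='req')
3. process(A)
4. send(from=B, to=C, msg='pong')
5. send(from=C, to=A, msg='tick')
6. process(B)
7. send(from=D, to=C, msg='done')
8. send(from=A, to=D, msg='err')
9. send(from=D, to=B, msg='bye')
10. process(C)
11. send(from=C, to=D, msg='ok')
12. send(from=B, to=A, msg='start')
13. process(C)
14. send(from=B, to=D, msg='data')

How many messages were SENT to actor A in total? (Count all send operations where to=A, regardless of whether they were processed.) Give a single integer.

After 1 (send(from=C, to=D, msg='ack')): A:[] B:[] C:[] D:[ack]
After 2 (send(from=B, to=D, msg='req')): A:[] B:[] C:[] D:[ack,req]
After 3 (process(A)): A:[] B:[] C:[] D:[ack,req]
After 4 (send(from=B, to=C, msg='pong')): A:[] B:[] C:[pong] D:[ack,req]
After 5 (send(from=C, to=A, msg='tick')): A:[tick] B:[] C:[pong] D:[ack,req]
After 6 (process(B)): A:[tick] B:[] C:[pong] D:[ack,req]
After 7 (send(from=D, to=C, msg='done')): A:[tick] B:[] C:[pong,done] D:[ack,req]
After 8 (send(from=A, to=D, msg='err')): A:[tick] B:[] C:[pong,done] D:[ack,req,err]
After 9 (send(from=D, to=B, msg='bye')): A:[tick] B:[bye] C:[pong,done] D:[ack,req,err]
After 10 (process(C)): A:[tick] B:[bye] C:[done] D:[ack,req,err]
After 11 (send(from=C, to=D, msg='ok')): A:[tick] B:[bye] C:[done] D:[ack,req,err,ok]
After 12 (send(from=B, to=A, msg='start')): A:[tick,start] B:[bye] C:[done] D:[ack,req,err,ok]
After 13 (process(C)): A:[tick,start] B:[bye] C:[] D:[ack,req,err,ok]
After 14 (send(from=B, to=D, msg='data')): A:[tick,start] B:[bye] C:[] D:[ack,req,err,ok,data]

Answer: 2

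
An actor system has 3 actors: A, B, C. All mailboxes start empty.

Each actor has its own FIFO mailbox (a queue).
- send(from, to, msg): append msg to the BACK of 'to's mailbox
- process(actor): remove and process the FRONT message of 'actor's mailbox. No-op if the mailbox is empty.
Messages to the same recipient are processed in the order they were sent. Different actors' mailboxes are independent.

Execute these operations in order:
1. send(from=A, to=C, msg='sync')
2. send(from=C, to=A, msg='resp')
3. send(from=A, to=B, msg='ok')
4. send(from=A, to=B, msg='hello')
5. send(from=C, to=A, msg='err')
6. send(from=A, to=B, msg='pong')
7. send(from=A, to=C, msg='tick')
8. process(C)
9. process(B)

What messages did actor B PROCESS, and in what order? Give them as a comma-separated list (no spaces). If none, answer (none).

After 1 (send(from=A, to=C, msg='sync')): A:[] B:[] C:[sync]
After 2 (send(from=C, to=A, msg='resp')): A:[resp] B:[] C:[sync]
After 3 (send(from=A, to=B, msg='ok')): A:[resp] B:[ok] C:[sync]
After 4 (send(from=A, to=B, msg='hello')): A:[resp] B:[ok,hello] C:[sync]
After 5 (send(from=C, to=A, msg='err')): A:[resp,err] B:[ok,hello] C:[sync]
After 6 (send(from=A, to=B, msg='pong')): A:[resp,err] B:[ok,hello,pong] C:[sync]
After 7 (send(from=A, to=C, msg='tick')): A:[resp,err] B:[ok,hello,pong] C:[sync,tick]
After 8 (process(C)): A:[resp,err] B:[ok,hello,pong] C:[tick]
After 9 (process(B)): A:[resp,err] B:[hello,pong] C:[tick]

Answer: ok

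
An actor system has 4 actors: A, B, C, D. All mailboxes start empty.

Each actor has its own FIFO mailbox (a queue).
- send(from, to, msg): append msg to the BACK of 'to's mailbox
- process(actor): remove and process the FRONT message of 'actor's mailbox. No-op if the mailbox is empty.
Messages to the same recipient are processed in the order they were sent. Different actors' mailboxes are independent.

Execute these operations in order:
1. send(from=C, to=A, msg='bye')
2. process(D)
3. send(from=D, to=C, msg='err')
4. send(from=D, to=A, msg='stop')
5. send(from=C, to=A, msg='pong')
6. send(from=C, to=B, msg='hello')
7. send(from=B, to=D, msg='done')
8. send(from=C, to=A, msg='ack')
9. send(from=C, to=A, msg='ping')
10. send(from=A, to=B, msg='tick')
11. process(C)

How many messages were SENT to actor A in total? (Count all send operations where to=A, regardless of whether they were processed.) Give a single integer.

Answer: 5

Derivation:
After 1 (send(from=C, to=A, msg='bye')): A:[bye] B:[] C:[] D:[]
After 2 (process(D)): A:[bye] B:[] C:[] D:[]
After 3 (send(from=D, to=C, msg='err')): A:[bye] B:[] C:[err] D:[]
After 4 (send(from=D, to=A, msg='stop')): A:[bye,stop] B:[] C:[err] D:[]
After 5 (send(from=C, to=A, msg='pong')): A:[bye,stop,pong] B:[] C:[err] D:[]
After 6 (send(from=C, to=B, msg='hello')): A:[bye,stop,pong] B:[hello] C:[err] D:[]
After 7 (send(from=B, to=D, msg='done')): A:[bye,stop,pong] B:[hello] C:[err] D:[done]
After 8 (send(from=C, to=A, msg='ack')): A:[bye,stop,pong,ack] B:[hello] C:[err] D:[done]
After 9 (send(from=C, to=A, msg='ping')): A:[bye,stop,pong,ack,ping] B:[hello] C:[err] D:[done]
After 10 (send(from=A, to=B, msg='tick')): A:[bye,stop,pong,ack,ping] B:[hello,tick] C:[err] D:[done]
After 11 (process(C)): A:[bye,stop,pong,ack,ping] B:[hello,tick] C:[] D:[done]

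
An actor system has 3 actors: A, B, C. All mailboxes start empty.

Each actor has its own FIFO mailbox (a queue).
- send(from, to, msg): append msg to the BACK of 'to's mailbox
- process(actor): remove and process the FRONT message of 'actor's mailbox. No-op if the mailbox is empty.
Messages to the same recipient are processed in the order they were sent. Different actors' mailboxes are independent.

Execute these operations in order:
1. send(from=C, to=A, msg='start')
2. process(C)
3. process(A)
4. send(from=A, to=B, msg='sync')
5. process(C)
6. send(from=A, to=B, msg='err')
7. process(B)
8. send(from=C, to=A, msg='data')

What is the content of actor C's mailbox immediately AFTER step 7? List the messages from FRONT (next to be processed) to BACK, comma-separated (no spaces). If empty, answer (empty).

After 1 (send(from=C, to=A, msg='start')): A:[start] B:[] C:[]
After 2 (process(C)): A:[start] B:[] C:[]
After 3 (process(A)): A:[] B:[] C:[]
After 4 (send(from=A, to=B, msg='sync')): A:[] B:[sync] C:[]
After 5 (process(C)): A:[] B:[sync] C:[]
After 6 (send(from=A, to=B, msg='err')): A:[] B:[sync,err] C:[]
After 7 (process(B)): A:[] B:[err] C:[]

(empty)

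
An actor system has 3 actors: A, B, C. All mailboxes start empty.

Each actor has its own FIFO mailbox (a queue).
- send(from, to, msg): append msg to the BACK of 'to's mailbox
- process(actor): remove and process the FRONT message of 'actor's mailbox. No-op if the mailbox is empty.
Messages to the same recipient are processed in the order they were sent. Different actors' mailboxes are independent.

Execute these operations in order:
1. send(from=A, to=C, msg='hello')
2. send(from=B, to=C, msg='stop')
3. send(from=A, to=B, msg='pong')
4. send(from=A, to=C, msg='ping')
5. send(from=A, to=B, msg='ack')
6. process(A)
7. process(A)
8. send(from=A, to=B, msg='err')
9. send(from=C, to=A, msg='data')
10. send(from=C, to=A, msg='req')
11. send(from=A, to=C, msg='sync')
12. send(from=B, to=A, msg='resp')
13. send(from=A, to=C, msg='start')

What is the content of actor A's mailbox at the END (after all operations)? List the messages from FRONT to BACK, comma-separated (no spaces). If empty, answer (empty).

Answer: data,req,resp

Derivation:
After 1 (send(from=A, to=C, msg='hello')): A:[] B:[] C:[hello]
After 2 (send(from=B, to=C, msg='stop')): A:[] B:[] C:[hello,stop]
After 3 (send(from=A, to=B, msg='pong')): A:[] B:[pong] C:[hello,stop]
After 4 (send(from=A, to=C, msg='ping')): A:[] B:[pong] C:[hello,stop,ping]
After 5 (send(from=A, to=B, msg='ack')): A:[] B:[pong,ack] C:[hello,stop,ping]
After 6 (process(A)): A:[] B:[pong,ack] C:[hello,stop,ping]
After 7 (process(A)): A:[] B:[pong,ack] C:[hello,stop,ping]
After 8 (send(from=A, to=B, msg='err')): A:[] B:[pong,ack,err] C:[hello,stop,ping]
After 9 (send(from=C, to=A, msg='data')): A:[data] B:[pong,ack,err] C:[hello,stop,ping]
After 10 (send(from=C, to=A, msg='req')): A:[data,req] B:[pong,ack,err] C:[hello,stop,ping]
After 11 (send(from=A, to=C, msg='sync')): A:[data,req] B:[pong,ack,err] C:[hello,stop,ping,sync]
After 12 (send(from=B, to=A, msg='resp')): A:[data,req,resp] B:[pong,ack,err] C:[hello,stop,ping,sync]
After 13 (send(from=A, to=C, msg='start')): A:[data,req,resp] B:[pong,ack,err] C:[hello,stop,ping,sync,start]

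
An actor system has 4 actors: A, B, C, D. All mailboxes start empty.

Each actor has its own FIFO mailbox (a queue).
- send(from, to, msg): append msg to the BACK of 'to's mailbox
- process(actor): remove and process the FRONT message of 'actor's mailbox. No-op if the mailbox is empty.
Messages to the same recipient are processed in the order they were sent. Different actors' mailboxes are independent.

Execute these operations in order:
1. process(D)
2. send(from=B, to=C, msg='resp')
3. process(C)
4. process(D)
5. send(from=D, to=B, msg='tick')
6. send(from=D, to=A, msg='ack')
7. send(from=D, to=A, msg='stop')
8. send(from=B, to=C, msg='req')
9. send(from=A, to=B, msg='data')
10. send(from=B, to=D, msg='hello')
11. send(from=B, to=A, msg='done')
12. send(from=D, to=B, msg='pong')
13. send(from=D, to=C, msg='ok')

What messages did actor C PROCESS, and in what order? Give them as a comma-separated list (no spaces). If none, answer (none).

After 1 (process(D)): A:[] B:[] C:[] D:[]
After 2 (send(from=B, to=C, msg='resp')): A:[] B:[] C:[resp] D:[]
After 3 (process(C)): A:[] B:[] C:[] D:[]
After 4 (process(D)): A:[] B:[] C:[] D:[]
After 5 (send(from=D, to=B, msg='tick')): A:[] B:[tick] C:[] D:[]
After 6 (send(from=D, to=A, msg='ack')): A:[ack] B:[tick] C:[] D:[]
After 7 (send(from=D, to=A, msg='stop')): A:[ack,stop] B:[tick] C:[] D:[]
After 8 (send(from=B, to=C, msg='req')): A:[ack,stop] B:[tick] C:[req] D:[]
After 9 (send(from=A, to=B, msg='data')): A:[ack,stop] B:[tick,data] C:[req] D:[]
After 10 (send(from=B, to=D, msg='hello')): A:[ack,stop] B:[tick,data] C:[req] D:[hello]
After 11 (send(from=B, to=A, msg='done')): A:[ack,stop,done] B:[tick,data] C:[req] D:[hello]
After 12 (send(from=D, to=B, msg='pong')): A:[ack,stop,done] B:[tick,data,pong] C:[req] D:[hello]
After 13 (send(from=D, to=C, msg='ok')): A:[ack,stop,done] B:[tick,data,pong] C:[req,ok] D:[hello]

Answer: resp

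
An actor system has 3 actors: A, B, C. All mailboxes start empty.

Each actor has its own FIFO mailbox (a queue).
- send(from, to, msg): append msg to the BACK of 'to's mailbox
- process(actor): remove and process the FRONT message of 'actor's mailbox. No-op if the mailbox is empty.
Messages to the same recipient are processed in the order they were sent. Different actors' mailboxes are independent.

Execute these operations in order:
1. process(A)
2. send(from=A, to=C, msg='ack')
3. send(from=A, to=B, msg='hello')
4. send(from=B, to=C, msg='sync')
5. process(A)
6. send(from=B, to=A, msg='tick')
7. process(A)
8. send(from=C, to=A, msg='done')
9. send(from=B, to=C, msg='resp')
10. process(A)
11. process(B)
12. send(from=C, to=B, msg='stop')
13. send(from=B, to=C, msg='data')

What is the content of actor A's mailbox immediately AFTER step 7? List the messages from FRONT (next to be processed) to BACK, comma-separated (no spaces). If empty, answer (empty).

After 1 (process(A)): A:[] B:[] C:[]
After 2 (send(from=A, to=C, msg='ack')): A:[] B:[] C:[ack]
After 3 (send(from=A, to=B, msg='hello')): A:[] B:[hello] C:[ack]
After 4 (send(from=B, to=C, msg='sync')): A:[] B:[hello] C:[ack,sync]
After 5 (process(A)): A:[] B:[hello] C:[ack,sync]
After 6 (send(from=B, to=A, msg='tick')): A:[tick] B:[hello] C:[ack,sync]
After 7 (process(A)): A:[] B:[hello] C:[ack,sync]

(empty)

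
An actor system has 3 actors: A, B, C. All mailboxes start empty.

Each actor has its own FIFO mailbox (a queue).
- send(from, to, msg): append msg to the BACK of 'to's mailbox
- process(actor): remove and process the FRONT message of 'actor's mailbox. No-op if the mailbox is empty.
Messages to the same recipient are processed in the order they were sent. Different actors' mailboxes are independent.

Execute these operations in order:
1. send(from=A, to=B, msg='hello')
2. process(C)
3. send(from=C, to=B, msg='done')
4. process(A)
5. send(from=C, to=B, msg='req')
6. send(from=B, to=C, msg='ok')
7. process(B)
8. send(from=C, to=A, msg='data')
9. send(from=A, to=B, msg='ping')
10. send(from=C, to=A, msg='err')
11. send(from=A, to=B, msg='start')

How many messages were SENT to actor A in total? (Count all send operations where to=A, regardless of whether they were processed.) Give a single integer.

Answer: 2

Derivation:
After 1 (send(from=A, to=B, msg='hello')): A:[] B:[hello] C:[]
After 2 (process(C)): A:[] B:[hello] C:[]
After 3 (send(from=C, to=B, msg='done')): A:[] B:[hello,done] C:[]
After 4 (process(A)): A:[] B:[hello,done] C:[]
After 5 (send(from=C, to=B, msg='req')): A:[] B:[hello,done,req] C:[]
After 6 (send(from=B, to=C, msg='ok')): A:[] B:[hello,done,req] C:[ok]
After 7 (process(B)): A:[] B:[done,req] C:[ok]
After 8 (send(from=C, to=A, msg='data')): A:[data] B:[done,req] C:[ok]
After 9 (send(from=A, to=B, msg='ping')): A:[data] B:[done,req,ping] C:[ok]
After 10 (send(from=C, to=A, msg='err')): A:[data,err] B:[done,req,ping] C:[ok]
After 11 (send(from=A, to=B, msg='start')): A:[data,err] B:[done,req,ping,start] C:[ok]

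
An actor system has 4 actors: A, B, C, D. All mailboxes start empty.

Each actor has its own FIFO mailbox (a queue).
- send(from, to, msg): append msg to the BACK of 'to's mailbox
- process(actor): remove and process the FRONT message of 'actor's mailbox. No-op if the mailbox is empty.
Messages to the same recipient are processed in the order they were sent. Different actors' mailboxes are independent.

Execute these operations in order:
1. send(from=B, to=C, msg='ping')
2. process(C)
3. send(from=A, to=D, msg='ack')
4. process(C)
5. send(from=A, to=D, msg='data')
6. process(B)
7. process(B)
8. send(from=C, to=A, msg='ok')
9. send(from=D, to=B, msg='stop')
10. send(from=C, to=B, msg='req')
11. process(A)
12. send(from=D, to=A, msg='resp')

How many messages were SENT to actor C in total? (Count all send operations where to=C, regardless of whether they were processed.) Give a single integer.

Answer: 1

Derivation:
After 1 (send(from=B, to=C, msg='ping')): A:[] B:[] C:[ping] D:[]
After 2 (process(C)): A:[] B:[] C:[] D:[]
After 3 (send(from=A, to=D, msg='ack')): A:[] B:[] C:[] D:[ack]
After 4 (process(C)): A:[] B:[] C:[] D:[ack]
After 5 (send(from=A, to=D, msg='data')): A:[] B:[] C:[] D:[ack,data]
After 6 (process(B)): A:[] B:[] C:[] D:[ack,data]
After 7 (process(B)): A:[] B:[] C:[] D:[ack,data]
After 8 (send(from=C, to=A, msg='ok')): A:[ok] B:[] C:[] D:[ack,data]
After 9 (send(from=D, to=B, msg='stop')): A:[ok] B:[stop] C:[] D:[ack,data]
After 10 (send(from=C, to=B, msg='req')): A:[ok] B:[stop,req] C:[] D:[ack,data]
After 11 (process(A)): A:[] B:[stop,req] C:[] D:[ack,data]
After 12 (send(from=D, to=A, msg='resp')): A:[resp] B:[stop,req] C:[] D:[ack,data]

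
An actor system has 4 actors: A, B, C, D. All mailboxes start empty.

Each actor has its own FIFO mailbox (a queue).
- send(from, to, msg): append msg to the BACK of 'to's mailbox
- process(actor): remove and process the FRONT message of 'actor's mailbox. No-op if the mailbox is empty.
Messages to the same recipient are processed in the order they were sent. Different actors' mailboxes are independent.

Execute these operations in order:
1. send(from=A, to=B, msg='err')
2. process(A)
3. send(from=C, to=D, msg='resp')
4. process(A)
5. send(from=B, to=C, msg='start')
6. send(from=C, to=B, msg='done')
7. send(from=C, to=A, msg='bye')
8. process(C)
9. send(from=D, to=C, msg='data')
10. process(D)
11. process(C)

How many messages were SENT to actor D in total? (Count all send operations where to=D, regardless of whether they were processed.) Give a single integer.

Answer: 1

Derivation:
After 1 (send(from=A, to=B, msg='err')): A:[] B:[err] C:[] D:[]
After 2 (process(A)): A:[] B:[err] C:[] D:[]
After 3 (send(from=C, to=D, msg='resp')): A:[] B:[err] C:[] D:[resp]
After 4 (process(A)): A:[] B:[err] C:[] D:[resp]
After 5 (send(from=B, to=C, msg='start')): A:[] B:[err] C:[start] D:[resp]
After 6 (send(from=C, to=B, msg='done')): A:[] B:[err,done] C:[start] D:[resp]
After 7 (send(from=C, to=A, msg='bye')): A:[bye] B:[err,done] C:[start] D:[resp]
After 8 (process(C)): A:[bye] B:[err,done] C:[] D:[resp]
After 9 (send(from=D, to=C, msg='data')): A:[bye] B:[err,done] C:[data] D:[resp]
After 10 (process(D)): A:[bye] B:[err,done] C:[data] D:[]
After 11 (process(C)): A:[bye] B:[err,done] C:[] D:[]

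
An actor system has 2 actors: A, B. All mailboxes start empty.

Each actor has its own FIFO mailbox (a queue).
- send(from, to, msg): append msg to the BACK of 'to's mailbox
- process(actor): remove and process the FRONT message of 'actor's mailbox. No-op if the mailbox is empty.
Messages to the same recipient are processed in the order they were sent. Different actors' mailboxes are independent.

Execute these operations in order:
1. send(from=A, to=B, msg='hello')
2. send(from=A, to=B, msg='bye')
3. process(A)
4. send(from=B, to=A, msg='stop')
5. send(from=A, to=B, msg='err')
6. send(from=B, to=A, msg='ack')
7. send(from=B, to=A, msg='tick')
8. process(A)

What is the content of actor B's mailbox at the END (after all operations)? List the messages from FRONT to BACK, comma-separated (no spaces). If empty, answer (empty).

After 1 (send(from=A, to=B, msg='hello')): A:[] B:[hello]
After 2 (send(from=A, to=B, msg='bye')): A:[] B:[hello,bye]
After 3 (process(A)): A:[] B:[hello,bye]
After 4 (send(from=B, to=A, msg='stop')): A:[stop] B:[hello,bye]
After 5 (send(from=A, to=B, msg='err')): A:[stop] B:[hello,bye,err]
After 6 (send(from=B, to=A, msg='ack')): A:[stop,ack] B:[hello,bye,err]
After 7 (send(from=B, to=A, msg='tick')): A:[stop,ack,tick] B:[hello,bye,err]
After 8 (process(A)): A:[ack,tick] B:[hello,bye,err]

Answer: hello,bye,err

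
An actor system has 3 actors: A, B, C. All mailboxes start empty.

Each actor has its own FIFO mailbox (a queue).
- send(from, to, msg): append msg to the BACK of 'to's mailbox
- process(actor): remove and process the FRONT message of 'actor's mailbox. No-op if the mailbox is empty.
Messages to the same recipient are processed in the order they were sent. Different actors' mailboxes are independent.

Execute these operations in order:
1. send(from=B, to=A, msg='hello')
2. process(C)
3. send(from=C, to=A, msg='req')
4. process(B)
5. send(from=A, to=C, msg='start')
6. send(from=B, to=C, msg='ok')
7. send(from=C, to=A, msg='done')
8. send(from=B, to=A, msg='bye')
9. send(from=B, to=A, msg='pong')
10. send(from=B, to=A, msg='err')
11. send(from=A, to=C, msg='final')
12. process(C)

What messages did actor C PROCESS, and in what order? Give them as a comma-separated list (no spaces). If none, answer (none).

Answer: start

Derivation:
After 1 (send(from=B, to=A, msg='hello')): A:[hello] B:[] C:[]
After 2 (process(C)): A:[hello] B:[] C:[]
After 3 (send(from=C, to=A, msg='req')): A:[hello,req] B:[] C:[]
After 4 (process(B)): A:[hello,req] B:[] C:[]
After 5 (send(from=A, to=C, msg='start')): A:[hello,req] B:[] C:[start]
After 6 (send(from=B, to=C, msg='ok')): A:[hello,req] B:[] C:[start,ok]
After 7 (send(from=C, to=A, msg='done')): A:[hello,req,done] B:[] C:[start,ok]
After 8 (send(from=B, to=A, msg='bye')): A:[hello,req,done,bye] B:[] C:[start,ok]
After 9 (send(from=B, to=A, msg='pong')): A:[hello,req,done,bye,pong] B:[] C:[start,ok]
After 10 (send(from=B, to=A, msg='err')): A:[hello,req,done,bye,pong,err] B:[] C:[start,ok]
After 11 (send(from=A, to=C, msg='final')): A:[hello,req,done,bye,pong,err] B:[] C:[start,ok,final]
After 12 (process(C)): A:[hello,req,done,bye,pong,err] B:[] C:[ok,final]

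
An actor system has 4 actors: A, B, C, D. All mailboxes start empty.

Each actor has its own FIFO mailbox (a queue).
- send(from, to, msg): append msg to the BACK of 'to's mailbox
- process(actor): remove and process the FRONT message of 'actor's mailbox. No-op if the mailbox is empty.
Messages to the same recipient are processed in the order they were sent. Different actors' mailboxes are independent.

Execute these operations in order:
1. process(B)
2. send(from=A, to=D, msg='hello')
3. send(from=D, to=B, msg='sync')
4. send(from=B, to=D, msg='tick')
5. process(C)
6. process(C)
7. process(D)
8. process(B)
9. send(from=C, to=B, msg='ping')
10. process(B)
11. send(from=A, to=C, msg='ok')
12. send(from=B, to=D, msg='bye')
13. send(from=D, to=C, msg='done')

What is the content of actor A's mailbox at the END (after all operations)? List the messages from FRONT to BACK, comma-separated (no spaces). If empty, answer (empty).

Answer: (empty)

Derivation:
After 1 (process(B)): A:[] B:[] C:[] D:[]
After 2 (send(from=A, to=D, msg='hello')): A:[] B:[] C:[] D:[hello]
After 3 (send(from=D, to=B, msg='sync')): A:[] B:[sync] C:[] D:[hello]
After 4 (send(from=B, to=D, msg='tick')): A:[] B:[sync] C:[] D:[hello,tick]
After 5 (process(C)): A:[] B:[sync] C:[] D:[hello,tick]
After 6 (process(C)): A:[] B:[sync] C:[] D:[hello,tick]
After 7 (process(D)): A:[] B:[sync] C:[] D:[tick]
After 8 (process(B)): A:[] B:[] C:[] D:[tick]
After 9 (send(from=C, to=B, msg='ping')): A:[] B:[ping] C:[] D:[tick]
After 10 (process(B)): A:[] B:[] C:[] D:[tick]
After 11 (send(from=A, to=C, msg='ok')): A:[] B:[] C:[ok] D:[tick]
After 12 (send(from=B, to=D, msg='bye')): A:[] B:[] C:[ok] D:[tick,bye]
After 13 (send(from=D, to=C, msg='done')): A:[] B:[] C:[ok,done] D:[tick,bye]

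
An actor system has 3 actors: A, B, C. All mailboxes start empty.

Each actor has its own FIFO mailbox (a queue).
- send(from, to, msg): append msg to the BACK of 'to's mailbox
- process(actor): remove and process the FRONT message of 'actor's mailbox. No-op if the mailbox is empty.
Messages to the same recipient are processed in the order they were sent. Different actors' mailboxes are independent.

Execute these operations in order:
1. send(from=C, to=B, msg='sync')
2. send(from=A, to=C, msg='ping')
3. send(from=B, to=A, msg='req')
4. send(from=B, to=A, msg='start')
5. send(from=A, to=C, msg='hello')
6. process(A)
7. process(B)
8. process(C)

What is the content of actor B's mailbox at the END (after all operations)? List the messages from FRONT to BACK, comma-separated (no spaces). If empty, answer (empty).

Answer: (empty)

Derivation:
After 1 (send(from=C, to=B, msg='sync')): A:[] B:[sync] C:[]
After 2 (send(from=A, to=C, msg='ping')): A:[] B:[sync] C:[ping]
After 3 (send(from=B, to=A, msg='req')): A:[req] B:[sync] C:[ping]
After 4 (send(from=B, to=A, msg='start')): A:[req,start] B:[sync] C:[ping]
After 5 (send(from=A, to=C, msg='hello')): A:[req,start] B:[sync] C:[ping,hello]
After 6 (process(A)): A:[start] B:[sync] C:[ping,hello]
After 7 (process(B)): A:[start] B:[] C:[ping,hello]
After 8 (process(C)): A:[start] B:[] C:[hello]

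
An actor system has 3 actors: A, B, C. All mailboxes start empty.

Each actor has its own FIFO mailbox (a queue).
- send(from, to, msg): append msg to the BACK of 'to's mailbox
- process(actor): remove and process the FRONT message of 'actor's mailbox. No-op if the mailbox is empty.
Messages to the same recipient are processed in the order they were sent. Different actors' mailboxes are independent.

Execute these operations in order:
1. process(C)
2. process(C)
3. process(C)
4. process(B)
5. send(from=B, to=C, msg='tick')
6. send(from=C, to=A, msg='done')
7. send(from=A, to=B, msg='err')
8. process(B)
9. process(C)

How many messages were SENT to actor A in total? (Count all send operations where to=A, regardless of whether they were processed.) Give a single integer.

After 1 (process(C)): A:[] B:[] C:[]
After 2 (process(C)): A:[] B:[] C:[]
After 3 (process(C)): A:[] B:[] C:[]
After 4 (process(B)): A:[] B:[] C:[]
After 5 (send(from=B, to=C, msg='tick')): A:[] B:[] C:[tick]
After 6 (send(from=C, to=A, msg='done')): A:[done] B:[] C:[tick]
After 7 (send(from=A, to=B, msg='err')): A:[done] B:[err] C:[tick]
After 8 (process(B)): A:[done] B:[] C:[tick]
After 9 (process(C)): A:[done] B:[] C:[]

Answer: 1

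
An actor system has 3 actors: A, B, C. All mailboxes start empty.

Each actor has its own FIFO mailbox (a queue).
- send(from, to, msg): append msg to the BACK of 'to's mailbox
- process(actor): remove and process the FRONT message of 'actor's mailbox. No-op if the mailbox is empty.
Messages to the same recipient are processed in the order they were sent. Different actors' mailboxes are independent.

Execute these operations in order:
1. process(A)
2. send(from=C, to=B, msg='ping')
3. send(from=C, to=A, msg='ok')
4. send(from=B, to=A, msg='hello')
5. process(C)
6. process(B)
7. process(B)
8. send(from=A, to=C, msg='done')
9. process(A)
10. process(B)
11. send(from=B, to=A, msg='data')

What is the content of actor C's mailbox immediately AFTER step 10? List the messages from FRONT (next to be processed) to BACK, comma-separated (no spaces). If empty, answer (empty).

After 1 (process(A)): A:[] B:[] C:[]
After 2 (send(from=C, to=B, msg='ping')): A:[] B:[ping] C:[]
After 3 (send(from=C, to=A, msg='ok')): A:[ok] B:[ping] C:[]
After 4 (send(from=B, to=A, msg='hello')): A:[ok,hello] B:[ping] C:[]
After 5 (process(C)): A:[ok,hello] B:[ping] C:[]
After 6 (process(B)): A:[ok,hello] B:[] C:[]
After 7 (process(B)): A:[ok,hello] B:[] C:[]
After 8 (send(from=A, to=C, msg='done')): A:[ok,hello] B:[] C:[done]
After 9 (process(A)): A:[hello] B:[] C:[done]
After 10 (process(B)): A:[hello] B:[] C:[done]

done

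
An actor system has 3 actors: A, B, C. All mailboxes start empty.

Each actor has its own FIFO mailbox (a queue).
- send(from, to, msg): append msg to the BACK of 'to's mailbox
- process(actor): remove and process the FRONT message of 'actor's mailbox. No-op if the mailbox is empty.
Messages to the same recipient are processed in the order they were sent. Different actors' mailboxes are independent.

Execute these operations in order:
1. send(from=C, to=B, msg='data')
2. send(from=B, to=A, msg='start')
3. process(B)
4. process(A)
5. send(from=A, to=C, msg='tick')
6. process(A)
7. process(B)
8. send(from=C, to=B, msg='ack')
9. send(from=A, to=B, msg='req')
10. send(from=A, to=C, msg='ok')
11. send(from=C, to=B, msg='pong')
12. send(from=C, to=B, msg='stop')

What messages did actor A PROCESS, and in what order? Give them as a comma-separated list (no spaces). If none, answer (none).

Answer: start

Derivation:
After 1 (send(from=C, to=B, msg='data')): A:[] B:[data] C:[]
After 2 (send(from=B, to=A, msg='start')): A:[start] B:[data] C:[]
After 3 (process(B)): A:[start] B:[] C:[]
After 4 (process(A)): A:[] B:[] C:[]
After 5 (send(from=A, to=C, msg='tick')): A:[] B:[] C:[tick]
After 6 (process(A)): A:[] B:[] C:[tick]
After 7 (process(B)): A:[] B:[] C:[tick]
After 8 (send(from=C, to=B, msg='ack')): A:[] B:[ack] C:[tick]
After 9 (send(from=A, to=B, msg='req')): A:[] B:[ack,req] C:[tick]
After 10 (send(from=A, to=C, msg='ok')): A:[] B:[ack,req] C:[tick,ok]
After 11 (send(from=C, to=B, msg='pong')): A:[] B:[ack,req,pong] C:[tick,ok]
After 12 (send(from=C, to=B, msg='stop')): A:[] B:[ack,req,pong,stop] C:[tick,ok]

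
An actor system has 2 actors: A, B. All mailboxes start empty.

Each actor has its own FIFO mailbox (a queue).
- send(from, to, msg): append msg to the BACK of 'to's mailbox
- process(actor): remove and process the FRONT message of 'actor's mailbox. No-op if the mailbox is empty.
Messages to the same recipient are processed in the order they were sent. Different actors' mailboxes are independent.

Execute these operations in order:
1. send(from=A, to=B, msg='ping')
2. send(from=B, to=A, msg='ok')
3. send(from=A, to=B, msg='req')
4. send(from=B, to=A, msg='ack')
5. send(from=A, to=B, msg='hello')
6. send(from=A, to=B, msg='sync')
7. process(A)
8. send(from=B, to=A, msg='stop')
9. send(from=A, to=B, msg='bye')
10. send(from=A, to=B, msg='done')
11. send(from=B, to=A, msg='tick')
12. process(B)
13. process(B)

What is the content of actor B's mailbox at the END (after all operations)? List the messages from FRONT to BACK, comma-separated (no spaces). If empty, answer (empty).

Answer: hello,sync,bye,done

Derivation:
After 1 (send(from=A, to=B, msg='ping')): A:[] B:[ping]
After 2 (send(from=B, to=A, msg='ok')): A:[ok] B:[ping]
After 3 (send(from=A, to=B, msg='req')): A:[ok] B:[ping,req]
After 4 (send(from=B, to=A, msg='ack')): A:[ok,ack] B:[ping,req]
After 5 (send(from=A, to=B, msg='hello')): A:[ok,ack] B:[ping,req,hello]
After 6 (send(from=A, to=B, msg='sync')): A:[ok,ack] B:[ping,req,hello,sync]
After 7 (process(A)): A:[ack] B:[ping,req,hello,sync]
After 8 (send(from=B, to=A, msg='stop')): A:[ack,stop] B:[ping,req,hello,sync]
After 9 (send(from=A, to=B, msg='bye')): A:[ack,stop] B:[ping,req,hello,sync,bye]
After 10 (send(from=A, to=B, msg='done')): A:[ack,stop] B:[ping,req,hello,sync,bye,done]
After 11 (send(from=B, to=A, msg='tick')): A:[ack,stop,tick] B:[ping,req,hello,sync,bye,done]
After 12 (process(B)): A:[ack,stop,tick] B:[req,hello,sync,bye,done]
After 13 (process(B)): A:[ack,stop,tick] B:[hello,sync,bye,done]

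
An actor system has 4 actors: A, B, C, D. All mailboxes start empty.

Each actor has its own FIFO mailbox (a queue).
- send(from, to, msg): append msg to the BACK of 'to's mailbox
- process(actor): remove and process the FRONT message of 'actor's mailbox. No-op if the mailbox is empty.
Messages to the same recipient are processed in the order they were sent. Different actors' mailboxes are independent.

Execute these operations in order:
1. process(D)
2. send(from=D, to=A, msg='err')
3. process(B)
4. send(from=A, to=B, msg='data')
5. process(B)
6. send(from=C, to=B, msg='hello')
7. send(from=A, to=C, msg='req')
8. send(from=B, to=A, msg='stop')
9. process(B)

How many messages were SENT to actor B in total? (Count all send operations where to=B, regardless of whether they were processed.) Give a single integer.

Answer: 2

Derivation:
After 1 (process(D)): A:[] B:[] C:[] D:[]
After 2 (send(from=D, to=A, msg='err')): A:[err] B:[] C:[] D:[]
After 3 (process(B)): A:[err] B:[] C:[] D:[]
After 4 (send(from=A, to=B, msg='data')): A:[err] B:[data] C:[] D:[]
After 5 (process(B)): A:[err] B:[] C:[] D:[]
After 6 (send(from=C, to=B, msg='hello')): A:[err] B:[hello] C:[] D:[]
After 7 (send(from=A, to=C, msg='req')): A:[err] B:[hello] C:[req] D:[]
After 8 (send(from=B, to=A, msg='stop')): A:[err,stop] B:[hello] C:[req] D:[]
After 9 (process(B)): A:[err,stop] B:[] C:[req] D:[]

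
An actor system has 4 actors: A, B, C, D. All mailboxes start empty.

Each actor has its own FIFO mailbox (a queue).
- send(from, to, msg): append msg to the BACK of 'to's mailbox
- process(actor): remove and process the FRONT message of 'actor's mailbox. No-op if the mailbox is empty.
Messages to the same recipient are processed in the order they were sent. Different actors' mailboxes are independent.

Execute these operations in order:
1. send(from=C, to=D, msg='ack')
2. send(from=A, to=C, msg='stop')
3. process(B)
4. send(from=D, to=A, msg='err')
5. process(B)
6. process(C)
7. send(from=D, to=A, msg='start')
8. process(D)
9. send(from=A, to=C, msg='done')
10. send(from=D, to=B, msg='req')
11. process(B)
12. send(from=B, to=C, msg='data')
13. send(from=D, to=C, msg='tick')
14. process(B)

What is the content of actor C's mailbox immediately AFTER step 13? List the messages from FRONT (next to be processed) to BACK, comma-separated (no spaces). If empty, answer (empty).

After 1 (send(from=C, to=D, msg='ack')): A:[] B:[] C:[] D:[ack]
After 2 (send(from=A, to=C, msg='stop')): A:[] B:[] C:[stop] D:[ack]
After 3 (process(B)): A:[] B:[] C:[stop] D:[ack]
After 4 (send(from=D, to=A, msg='err')): A:[err] B:[] C:[stop] D:[ack]
After 5 (process(B)): A:[err] B:[] C:[stop] D:[ack]
After 6 (process(C)): A:[err] B:[] C:[] D:[ack]
After 7 (send(from=D, to=A, msg='start')): A:[err,start] B:[] C:[] D:[ack]
After 8 (process(D)): A:[err,start] B:[] C:[] D:[]
After 9 (send(from=A, to=C, msg='done')): A:[err,start] B:[] C:[done] D:[]
After 10 (send(from=D, to=B, msg='req')): A:[err,start] B:[req] C:[done] D:[]
After 11 (process(B)): A:[err,start] B:[] C:[done] D:[]
After 12 (send(from=B, to=C, msg='data')): A:[err,start] B:[] C:[done,data] D:[]
After 13 (send(from=D, to=C, msg='tick')): A:[err,start] B:[] C:[done,data,tick] D:[]

done,data,tick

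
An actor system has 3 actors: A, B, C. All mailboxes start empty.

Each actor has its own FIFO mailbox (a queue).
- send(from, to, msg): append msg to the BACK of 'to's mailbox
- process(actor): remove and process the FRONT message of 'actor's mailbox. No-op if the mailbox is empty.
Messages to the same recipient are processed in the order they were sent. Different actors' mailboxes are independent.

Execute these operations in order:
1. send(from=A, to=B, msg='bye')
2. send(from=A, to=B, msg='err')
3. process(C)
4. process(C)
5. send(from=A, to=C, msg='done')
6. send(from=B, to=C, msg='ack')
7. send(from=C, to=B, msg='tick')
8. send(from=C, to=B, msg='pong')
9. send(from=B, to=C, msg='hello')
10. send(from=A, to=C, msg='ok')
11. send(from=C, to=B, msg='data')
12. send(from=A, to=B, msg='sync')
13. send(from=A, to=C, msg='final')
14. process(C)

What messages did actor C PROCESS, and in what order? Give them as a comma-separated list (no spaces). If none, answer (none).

Answer: done

Derivation:
After 1 (send(from=A, to=B, msg='bye')): A:[] B:[bye] C:[]
After 2 (send(from=A, to=B, msg='err')): A:[] B:[bye,err] C:[]
After 3 (process(C)): A:[] B:[bye,err] C:[]
After 4 (process(C)): A:[] B:[bye,err] C:[]
After 5 (send(from=A, to=C, msg='done')): A:[] B:[bye,err] C:[done]
After 6 (send(from=B, to=C, msg='ack')): A:[] B:[bye,err] C:[done,ack]
After 7 (send(from=C, to=B, msg='tick')): A:[] B:[bye,err,tick] C:[done,ack]
After 8 (send(from=C, to=B, msg='pong')): A:[] B:[bye,err,tick,pong] C:[done,ack]
After 9 (send(from=B, to=C, msg='hello')): A:[] B:[bye,err,tick,pong] C:[done,ack,hello]
After 10 (send(from=A, to=C, msg='ok')): A:[] B:[bye,err,tick,pong] C:[done,ack,hello,ok]
After 11 (send(from=C, to=B, msg='data')): A:[] B:[bye,err,tick,pong,data] C:[done,ack,hello,ok]
After 12 (send(from=A, to=B, msg='sync')): A:[] B:[bye,err,tick,pong,data,sync] C:[done,ack,hello,ok]
After 13 (send(from=A, to=C, msg='final')): A:[] B:[bye,err,tick,pong,data,sync] C:[done,ack,hello,ok,final]
After 14 (process(C)): A:[] B:[bye,err,tick,pong,data,sync] C:[ack,hello,ok,final]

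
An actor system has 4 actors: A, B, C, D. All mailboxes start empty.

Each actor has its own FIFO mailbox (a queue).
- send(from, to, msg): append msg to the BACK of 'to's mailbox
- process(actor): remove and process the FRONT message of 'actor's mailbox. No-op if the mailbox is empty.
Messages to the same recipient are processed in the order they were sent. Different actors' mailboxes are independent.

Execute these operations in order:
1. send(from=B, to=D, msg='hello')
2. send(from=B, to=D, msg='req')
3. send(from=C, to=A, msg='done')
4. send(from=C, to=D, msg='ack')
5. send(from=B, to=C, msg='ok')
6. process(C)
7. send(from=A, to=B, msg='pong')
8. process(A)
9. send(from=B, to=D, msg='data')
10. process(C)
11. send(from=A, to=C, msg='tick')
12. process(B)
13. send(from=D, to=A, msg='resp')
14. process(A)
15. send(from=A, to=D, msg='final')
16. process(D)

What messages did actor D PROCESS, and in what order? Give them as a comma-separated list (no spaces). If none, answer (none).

After 1 (send(from=B, to=D, msg='hello')): A:[] B:[] C:[] D:[hello]
After 2 (send(from=B, to=D, msg='req')): A:[] B:[] C:[] D:[hello,req]
After 3 (send(from=C, to=A, msg='done')): A:[done] B:[] C:[] D:[hello,req]
After 4 (send(from=C, to=D, msg='ack')): A:[done] B:[] C:[] D:[hello,req,ack]
After 5 (send(from=B, to=C, msg='ok')): A:[done] B:[] C:[ok] D:[hello,req,ack]
After 6 (process(C)): A:[done] B:[] C:[] D:[hello,req,ack]
After 7 (send(from=A, to=B, msg='pong')): A:[done] B:[pong] C:[] D:[hello,req,ack]
After 8 (process(A)): A:[] B:[pong] C:[] D:[hello,req,ack]
After 9 (send(from=B, to=D, msg='data')): A:[] B:[pong] C:[] D:[hello,req,ack,data]
After 10 (process(C)): A:[] B:[pong] C:[] D:[hello,req,ack,data]
After 11 (send(from=A, to=C, msg='tick')): A:[] B:[pong] C:[tick] D:[hello,req,ack,data]
After 12 (process(B)): A:[] B:[] C:[tick] D:[hello,req,ack,data]
After 13 (send(from=D, to=A, msg='resp')): A:[resp] B:[] C:[tick] D:[hello,req,ack,data]
After 14 (process(A)): A:[] B:[] C:[tick] D:[hello,req,ack,data]
After 15 (send(from=A, to=D, msg='final')): A:[] B:[] C:[tick] D:[hello,req,ack,data,final]
After 16 (process(D)): A:[] B:[] C:[tick] D:[req,ack,data,final]

Answer: hello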